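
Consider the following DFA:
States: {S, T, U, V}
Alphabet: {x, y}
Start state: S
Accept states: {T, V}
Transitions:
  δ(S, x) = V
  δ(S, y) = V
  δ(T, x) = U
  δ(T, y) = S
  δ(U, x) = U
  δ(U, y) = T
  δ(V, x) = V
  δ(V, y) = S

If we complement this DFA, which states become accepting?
Complement accept states = All states \ Original accept states
= {S, T, U, V} \ {T, V}
{S, U}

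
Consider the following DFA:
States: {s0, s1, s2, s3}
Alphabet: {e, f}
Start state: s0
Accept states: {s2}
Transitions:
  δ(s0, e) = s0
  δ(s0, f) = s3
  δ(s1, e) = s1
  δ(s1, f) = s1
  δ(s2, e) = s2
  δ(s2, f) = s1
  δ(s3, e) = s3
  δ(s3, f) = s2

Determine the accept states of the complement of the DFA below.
Complement accept states = All states \ Original accept states
= {s0, s1, s2, s3} \ {s2}
{s0, s1, s3}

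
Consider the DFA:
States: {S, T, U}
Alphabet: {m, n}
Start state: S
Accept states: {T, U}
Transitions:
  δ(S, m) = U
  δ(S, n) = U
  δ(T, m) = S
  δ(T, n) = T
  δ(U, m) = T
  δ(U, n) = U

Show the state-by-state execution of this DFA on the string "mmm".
read 'm': S → U
  read 'm': U → T
  read 'm': T → S
S -> U -> T -> S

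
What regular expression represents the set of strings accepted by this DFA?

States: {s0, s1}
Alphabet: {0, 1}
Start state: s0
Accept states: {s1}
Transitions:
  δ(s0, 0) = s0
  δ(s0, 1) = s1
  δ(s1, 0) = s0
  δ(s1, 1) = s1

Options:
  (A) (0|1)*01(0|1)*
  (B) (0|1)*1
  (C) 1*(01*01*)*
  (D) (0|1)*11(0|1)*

Check each option against the DFA on short strings; one disagreement eliminates an option:
  (A) (0|1)*01(0|1)*: on '1' the DFA goes s0 → s1 and accepts (s1 ∈ Accept), but the regex does not match it → eliminate
  (B) (0|1)*1: agrees with the DFA on every string of length ≤ 6
  (C) 1*(01*01*)*: on ε the DFA stays in s0 and rejects (s0 ∉ Accept), but the regex matches it → eliminate
  (D) (0|1)*11(0|1)*: on '1' the DFA goes s0 → s1 and accepts (s1 ∈ Accept), but the regex does not match it → eliminate
Only (B) is consistent with the DFA.
(B) (0|1)*1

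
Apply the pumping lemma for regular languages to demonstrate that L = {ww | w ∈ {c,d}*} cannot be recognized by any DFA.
Assume L is regular with pumping length p. Idea: pumping the leading c-block breaks the equality of the two halves.
Choose s = c^p d c^p d ∈ L (with w = c^p d). |s| = 2p+2 ≥ p. By the pumping lemma, s = xyz with |xy| ≤ p, |y| > 0, so y = c^k with k ≥ 1, in the first c-block. Then xy²z = c^(p+k) d c^p d, of length 2p+2+k. If k is odd this length is odd, so it cannot be of the form ww. If k is even, each half has length p+1+k/2 ≤ p+k, so the first half lies entirely inside the leading c-block and contains no d, while the second half ends in d; the halves differ. Either way xy²z ∉ L.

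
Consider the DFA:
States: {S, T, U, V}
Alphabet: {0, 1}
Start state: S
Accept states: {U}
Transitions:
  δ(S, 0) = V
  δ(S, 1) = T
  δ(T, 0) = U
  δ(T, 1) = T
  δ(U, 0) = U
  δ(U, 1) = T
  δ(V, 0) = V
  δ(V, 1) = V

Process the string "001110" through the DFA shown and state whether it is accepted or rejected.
Processing string "001110":
  S --0--> V
  V --0--> V
  V --1--> V
  V --1--> V
  V --1--> V
  V --0--> V
Final state: V
Accept states: {U}
No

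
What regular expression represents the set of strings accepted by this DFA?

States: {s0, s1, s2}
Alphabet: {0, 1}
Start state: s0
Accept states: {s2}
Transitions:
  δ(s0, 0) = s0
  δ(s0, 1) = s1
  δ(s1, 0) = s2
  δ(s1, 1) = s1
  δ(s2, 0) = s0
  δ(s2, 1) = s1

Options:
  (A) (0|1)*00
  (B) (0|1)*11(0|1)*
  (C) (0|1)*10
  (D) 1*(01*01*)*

Check each option against the DFA on short strings; one disagreement eliminates an option:
  (A) (0|1)*00: on '00' the DFA goes s0 → s0 → s0 and rejects (s0 ∉ Accept), but the regex matches it → eliminate
  (B) (0|1)*11(0|1)*: on '10' the DFA goes s0 → s1 → s2 and accepts (s2 ∈ Accept), but the regex does not match it → eliminate
  (C) (0|1)*10: agrees with the DFA on every string of length ≤ 6
  (D) 1*(01*01*)*: on ε the DFA stays in s0 and rejects (s0 ∉ Accept), but the regex matches it → eliminate
Only (C) is consistent with the DFA.
(C) (0|1)*10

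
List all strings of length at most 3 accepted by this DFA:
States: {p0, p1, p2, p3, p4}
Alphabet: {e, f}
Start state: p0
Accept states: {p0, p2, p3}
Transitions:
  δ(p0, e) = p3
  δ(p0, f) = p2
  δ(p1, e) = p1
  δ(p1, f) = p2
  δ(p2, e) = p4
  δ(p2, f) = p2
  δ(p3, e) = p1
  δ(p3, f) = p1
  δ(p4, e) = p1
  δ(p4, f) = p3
ε, e, f, ff, eef, eff, fef, fff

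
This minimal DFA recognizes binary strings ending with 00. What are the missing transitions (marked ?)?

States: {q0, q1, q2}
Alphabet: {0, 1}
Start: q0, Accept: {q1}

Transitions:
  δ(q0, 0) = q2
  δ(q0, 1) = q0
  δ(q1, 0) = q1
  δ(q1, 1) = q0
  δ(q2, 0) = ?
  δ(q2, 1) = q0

From the language and accept set, identify what each state tracks — q0: last symbol not 0; q1: two trailing 0's; q2: one trailing 0.
Each missing δ(q, a) is the state matching the new tracked value after reading a.
δ(q2, 0) = q1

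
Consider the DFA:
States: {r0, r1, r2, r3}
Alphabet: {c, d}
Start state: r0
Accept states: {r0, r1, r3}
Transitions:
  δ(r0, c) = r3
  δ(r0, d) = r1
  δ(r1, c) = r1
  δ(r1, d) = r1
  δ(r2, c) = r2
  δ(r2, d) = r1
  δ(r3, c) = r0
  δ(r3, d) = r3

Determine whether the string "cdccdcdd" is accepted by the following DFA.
Processing string "cdccdcdd":
  r0 --c--> r3
  r3 --d--> r3
  r3 --c--> r0
  r0 --c--> r3
  r3 --d--> r3
  r3 --c--> r0
  r0 --d--> r1
  r1 --d--> r1
Final state: r1
Accept states: {r0, r1, r3}
Yes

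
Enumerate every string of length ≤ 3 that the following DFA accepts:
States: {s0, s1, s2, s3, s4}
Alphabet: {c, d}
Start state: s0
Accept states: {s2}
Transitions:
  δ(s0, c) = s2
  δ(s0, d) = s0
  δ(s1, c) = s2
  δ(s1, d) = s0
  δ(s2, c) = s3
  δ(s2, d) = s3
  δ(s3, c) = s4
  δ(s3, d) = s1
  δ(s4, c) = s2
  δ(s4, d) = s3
c, dc, ddc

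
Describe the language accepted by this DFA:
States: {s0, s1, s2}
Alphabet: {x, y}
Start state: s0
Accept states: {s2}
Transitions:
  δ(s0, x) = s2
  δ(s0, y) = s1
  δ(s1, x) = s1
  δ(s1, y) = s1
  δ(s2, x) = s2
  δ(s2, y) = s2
Testing a few strings:
  'yxy' → reject
  'x' → accept
  'xyy' → accept
  'xx' → accept
State roles: s0=no input read; s1=started with y (dead); s2=started with x
All strings over {x,y} starting with x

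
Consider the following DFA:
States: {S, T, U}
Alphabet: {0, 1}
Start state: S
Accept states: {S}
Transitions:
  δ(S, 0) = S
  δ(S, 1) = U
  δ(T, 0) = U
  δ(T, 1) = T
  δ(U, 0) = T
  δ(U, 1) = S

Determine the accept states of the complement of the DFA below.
Complement accept states = All states \ Original accept states
= {S, T, U} \ {S}
{T, U}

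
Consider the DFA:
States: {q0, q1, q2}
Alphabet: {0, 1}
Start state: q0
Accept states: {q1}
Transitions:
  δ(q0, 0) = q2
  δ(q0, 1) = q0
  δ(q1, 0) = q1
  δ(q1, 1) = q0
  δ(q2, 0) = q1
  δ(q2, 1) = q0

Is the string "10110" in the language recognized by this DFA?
Processing string "10110":
  q0 --1--> q0
  q0 --0--> q2
  q2 --1--> q0
  q0 --1--> q0
  q0 --0--> q2
Final state: q2
Accept states: {q1}
No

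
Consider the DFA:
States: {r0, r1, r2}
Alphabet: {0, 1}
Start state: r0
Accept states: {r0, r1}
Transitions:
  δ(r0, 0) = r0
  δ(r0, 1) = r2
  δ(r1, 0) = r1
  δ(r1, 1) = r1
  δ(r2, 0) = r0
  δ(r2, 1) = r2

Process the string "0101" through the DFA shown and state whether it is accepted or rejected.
Processing string "0101":
  r0 --0--> r0
  r0 --1--> r2
  r2 --0--> r0
  r0 --1--> r2
Final state: r2
Accept states: {r0, r1}
No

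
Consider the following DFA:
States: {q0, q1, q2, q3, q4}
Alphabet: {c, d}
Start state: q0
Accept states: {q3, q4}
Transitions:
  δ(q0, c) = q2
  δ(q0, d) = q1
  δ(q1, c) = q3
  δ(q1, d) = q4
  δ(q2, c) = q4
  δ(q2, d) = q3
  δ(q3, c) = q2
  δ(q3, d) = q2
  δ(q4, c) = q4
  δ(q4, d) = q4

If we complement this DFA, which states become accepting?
Complement accept states = All states \ Original accept states
= {q0, q1, q2, q3, q4} \ {q3, q4}
{q0, q1, q2}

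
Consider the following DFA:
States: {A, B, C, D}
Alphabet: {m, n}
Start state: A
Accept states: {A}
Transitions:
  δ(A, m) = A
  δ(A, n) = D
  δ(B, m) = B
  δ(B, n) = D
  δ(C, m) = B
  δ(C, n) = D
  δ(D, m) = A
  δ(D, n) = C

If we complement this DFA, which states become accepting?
Complement accept states = All states \ Original accept states
= {A, B, C, D} \ {A}
{B, C, D}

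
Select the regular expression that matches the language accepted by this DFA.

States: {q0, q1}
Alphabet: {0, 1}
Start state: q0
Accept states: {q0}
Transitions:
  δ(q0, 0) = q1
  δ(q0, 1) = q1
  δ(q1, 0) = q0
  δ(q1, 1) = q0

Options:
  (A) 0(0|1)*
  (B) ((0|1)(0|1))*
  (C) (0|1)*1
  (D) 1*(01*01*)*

Check each option against the DFA on short strings; one disagreement eliminates an option:
  (A) 0(0|1)*: on ε the DFA stays in q0 and accepts (q0 ∈ Accept), but the regex does not match it → eliminate
  (B) ((0|1)(0|1))*: agrees with the DFA on every string of length ≤ 6
  (C) (0|1)*1: on ε the DFA stays in q0 and accepts (q0 ∈ Accept), but the regex does not match it → eliminate
  (D) 1*(01*01*)*: on '1' the DFA goes q0 → q1 and rejects (q1 ∉ Accept), but the regex matches it → eliminate
Only (B) is consistent with the DFA.
(B) ((0|1)(0|1))*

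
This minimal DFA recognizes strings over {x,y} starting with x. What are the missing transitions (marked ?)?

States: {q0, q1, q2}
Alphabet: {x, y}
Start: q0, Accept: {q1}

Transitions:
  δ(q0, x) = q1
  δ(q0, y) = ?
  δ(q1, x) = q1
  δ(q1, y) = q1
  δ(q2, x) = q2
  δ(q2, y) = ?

From the language and accept set, identify what each state tracks — q0: no input read; q1: started with x; q2: started with y (dead).
Each missing δ(q, a) is the state matching the new tracked value after reading a.
δ(q0, y) = q2; δ(q2, y) = q2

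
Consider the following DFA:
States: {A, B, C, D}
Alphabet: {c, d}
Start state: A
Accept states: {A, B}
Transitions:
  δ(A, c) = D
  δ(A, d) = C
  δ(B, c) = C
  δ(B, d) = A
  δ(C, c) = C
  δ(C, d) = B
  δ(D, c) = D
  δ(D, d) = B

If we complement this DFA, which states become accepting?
Complement accept states = All states \ Original accept states
= {A, B, C, D} \ {A, B}
{C, D}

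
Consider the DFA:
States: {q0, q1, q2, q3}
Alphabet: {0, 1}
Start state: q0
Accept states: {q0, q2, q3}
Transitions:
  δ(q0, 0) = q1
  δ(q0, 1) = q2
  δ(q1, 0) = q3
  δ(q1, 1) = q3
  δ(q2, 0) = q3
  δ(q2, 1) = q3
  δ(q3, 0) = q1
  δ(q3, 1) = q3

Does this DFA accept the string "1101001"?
Processing string "1101001":
  q0 --1--> q2
  q2 --1--> q3
  q3 --0--> q1
  q1 --1--> q3
  q3 --0--> q1
  q1 --0--> q3
  q3 --1--> q3
Final state: q3
Accept states: {q0, q2, q3}
Yes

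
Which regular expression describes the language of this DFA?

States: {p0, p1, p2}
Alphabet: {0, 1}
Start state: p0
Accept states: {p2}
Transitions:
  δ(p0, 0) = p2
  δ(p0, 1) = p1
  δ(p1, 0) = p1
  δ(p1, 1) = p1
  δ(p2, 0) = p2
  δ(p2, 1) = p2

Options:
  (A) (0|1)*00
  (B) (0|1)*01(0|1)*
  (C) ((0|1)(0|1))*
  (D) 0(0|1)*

Check each option against the DFA on short strings; one disagreement eliminates an option:
  (A) (0|1)*00: on '0' the DFA goes p0 → p2 and accepts (p2 ∈ Accept), but the regex does not match it → eliminate
  (B) (0|1)*01(0|1)*: on '0' the DFA goes p0 → p2 and accepts (p2 ∈ Accept), but the regex does not match it → eliminate
  (C) ((0|1)(0|1))*: on ε the DFA stays in p0 and rejects (p0 ∉ Accept), but the regex matches it → eliminate
  (D) 0(0|1)*: agrees with the DFA on every string of length ≤ 6
Only (D) is consistent with the DFA.
(D) 0(0|1)*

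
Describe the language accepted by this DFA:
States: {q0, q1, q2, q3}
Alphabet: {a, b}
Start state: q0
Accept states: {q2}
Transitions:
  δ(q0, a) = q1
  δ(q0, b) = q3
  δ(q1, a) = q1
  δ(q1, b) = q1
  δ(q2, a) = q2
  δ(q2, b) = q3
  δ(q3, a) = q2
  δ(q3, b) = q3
Testing a few strings:
  'bba' → accept
  'baba' → accept
  'abb' → reject
  'bbb' → reject
State roles: q0=no input read; q1=started with a (dead); q2=started with b, last symbol a; q3=started with b, last symbol b
All strings over {a,b} that start with b and end with a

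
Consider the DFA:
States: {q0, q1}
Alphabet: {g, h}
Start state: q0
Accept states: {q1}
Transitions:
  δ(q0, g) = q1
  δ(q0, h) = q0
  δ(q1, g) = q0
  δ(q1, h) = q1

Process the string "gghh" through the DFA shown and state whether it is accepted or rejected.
Processing string "gghh":
  q0 --g--> q1
  q1 --g--> q0
  q0 --h--> q0
  q0 --h--> q0
Final state: q0
Accept states: {q1}
No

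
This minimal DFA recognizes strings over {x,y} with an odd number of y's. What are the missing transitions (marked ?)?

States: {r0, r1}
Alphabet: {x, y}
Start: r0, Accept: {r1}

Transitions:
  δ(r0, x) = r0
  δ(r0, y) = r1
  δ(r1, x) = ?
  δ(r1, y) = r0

From the language and accept set, identify what each state tracks — r0: even number of y's so far; r1: odd number of y's so far.
Each missing δ(q, a) is the state matching the new tracked value after reading a.
δ(r1, x) = r1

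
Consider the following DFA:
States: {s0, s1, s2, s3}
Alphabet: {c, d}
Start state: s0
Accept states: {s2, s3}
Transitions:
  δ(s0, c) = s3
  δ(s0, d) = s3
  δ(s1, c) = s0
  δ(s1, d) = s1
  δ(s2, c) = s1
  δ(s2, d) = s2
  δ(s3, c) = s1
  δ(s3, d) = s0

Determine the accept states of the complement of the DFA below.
Complement accept states = All states \ Original accept states
= {s0, s1, s2, s3} \ {s2, s3}
{s0, s1}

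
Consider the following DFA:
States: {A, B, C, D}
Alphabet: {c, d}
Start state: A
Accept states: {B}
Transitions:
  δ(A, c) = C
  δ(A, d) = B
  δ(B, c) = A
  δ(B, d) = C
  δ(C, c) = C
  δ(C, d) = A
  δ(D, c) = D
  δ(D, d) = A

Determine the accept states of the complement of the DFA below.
Complement accept states = All states \ Original accept states
= {A, B, C, D} \ {B}
{A, C, D}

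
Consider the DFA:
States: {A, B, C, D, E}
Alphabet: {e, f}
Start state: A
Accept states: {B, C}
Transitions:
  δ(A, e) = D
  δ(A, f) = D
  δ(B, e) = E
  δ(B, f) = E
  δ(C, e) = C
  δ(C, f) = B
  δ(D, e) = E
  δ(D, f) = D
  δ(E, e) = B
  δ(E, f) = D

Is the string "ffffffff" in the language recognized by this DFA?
Processing string "ffffffff":
  A --f--> D
  D --f--> D
  D --f--> D
  D --f--> D
  D --f--> D
  D --f--> D
  D --f--> D
  D --f--> D
Final state: D
Accept states: {B, C}
No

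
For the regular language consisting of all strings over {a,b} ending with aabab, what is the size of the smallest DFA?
By Myhill–Nerode, count the distinguishable equivalence classes: 6 classes — one per longest suffix of the input that is a prefix of 'aabab' (lengths 0 through 5); only the length-5 class is accepting.
6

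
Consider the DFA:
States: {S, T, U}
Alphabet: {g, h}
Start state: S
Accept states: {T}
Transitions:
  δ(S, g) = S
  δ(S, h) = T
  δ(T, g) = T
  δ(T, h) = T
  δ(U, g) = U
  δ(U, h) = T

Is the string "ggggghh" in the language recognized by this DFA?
Processing string "ggggghh":
  S --g--> S
  S --g--> S
  S --g--> S
  S --g--> S
  S --g--> S
  S --h--> T
  T --h--> T
Final state: T
Accept states: {T}
Yes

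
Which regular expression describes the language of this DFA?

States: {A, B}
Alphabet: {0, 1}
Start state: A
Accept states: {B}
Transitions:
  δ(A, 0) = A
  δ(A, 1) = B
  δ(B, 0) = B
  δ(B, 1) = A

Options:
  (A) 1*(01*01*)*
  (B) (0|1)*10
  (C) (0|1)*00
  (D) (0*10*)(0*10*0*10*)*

Check each option against the DFA on short strings; one disagreement eliminates an option:
  (A) 1*(01*01*)*: on ε the DFA stays in A and rejects (A ∉ Accept), but the regex matches it → eliminate
  (B) (0|1)*10: on '1' the DFA goes A → B and accepts (B ∈ Accept), but the regex does not match it → eliminate
  (C) (0|1)*00: on '1' the DFA goes A → B and accepts (B ∈ Accept), but the regex does not match it → eliminate
  (D) (0*10*)(0*10*0*10*)*: agrees with the DFA on every string of length ≤ 6
Only (D) is consistent with the DFA.
(D) (0*10*)(0*10*0*10*)*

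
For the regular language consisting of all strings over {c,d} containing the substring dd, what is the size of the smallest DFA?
By Myhill–Nerode, count the distinguishable equivalence classes: three classes — no progress / one trailing d / dd seen.
3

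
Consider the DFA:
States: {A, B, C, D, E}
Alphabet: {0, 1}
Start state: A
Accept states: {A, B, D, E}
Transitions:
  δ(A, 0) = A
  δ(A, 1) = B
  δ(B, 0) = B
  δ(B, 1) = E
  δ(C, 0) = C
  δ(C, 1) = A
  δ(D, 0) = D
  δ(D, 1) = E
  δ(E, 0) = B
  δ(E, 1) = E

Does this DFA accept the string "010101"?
Processing string "010101":
  A --0--> A
  A --1--> B
  B --0--> B
  B --1--> E
  E --0--> B
  B --1--> E
Final state: E
Accept states: {A, B, D, E}
Yes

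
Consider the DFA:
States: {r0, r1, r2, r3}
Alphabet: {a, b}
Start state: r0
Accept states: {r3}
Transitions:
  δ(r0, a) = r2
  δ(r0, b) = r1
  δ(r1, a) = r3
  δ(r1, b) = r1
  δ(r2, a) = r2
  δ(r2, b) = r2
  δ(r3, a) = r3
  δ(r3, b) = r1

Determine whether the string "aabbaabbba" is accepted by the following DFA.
Processing string "aabbaabbba":
  r0 --a--> r2
  r2 --a--> r2
  r2 --b--> r2
  r2 --b--> r2
  r2 --a--> r2
  r2 --a--> r2
  r2 --b--> r2
  r2 --b--> r2
  r2 --b--> r2
  r2 --a--> r2
Final state: r2
Accept states: {r3}
No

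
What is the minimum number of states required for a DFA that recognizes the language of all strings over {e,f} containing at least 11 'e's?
By Myhill–Nerode, count the distinguishable equivalence classes: 12 classes — having seen 0, 1, …, 10, or ≥11 copies of 'e'; any two classes i < j (j ≤ 11) are distinguished by the string e^(11−j), which takes class j to 11 copies (accepted) but leaves class i below 11 (rejected).
12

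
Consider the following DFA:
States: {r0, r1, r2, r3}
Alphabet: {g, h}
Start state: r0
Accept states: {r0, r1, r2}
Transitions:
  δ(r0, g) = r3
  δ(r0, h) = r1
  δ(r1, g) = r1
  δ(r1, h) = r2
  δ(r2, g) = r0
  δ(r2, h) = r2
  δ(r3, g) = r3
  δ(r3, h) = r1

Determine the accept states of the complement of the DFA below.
Complement accept states = All states \ Original accept states
= {r0, r1, r2, r3} \ {r0, r1, r2}
{r3}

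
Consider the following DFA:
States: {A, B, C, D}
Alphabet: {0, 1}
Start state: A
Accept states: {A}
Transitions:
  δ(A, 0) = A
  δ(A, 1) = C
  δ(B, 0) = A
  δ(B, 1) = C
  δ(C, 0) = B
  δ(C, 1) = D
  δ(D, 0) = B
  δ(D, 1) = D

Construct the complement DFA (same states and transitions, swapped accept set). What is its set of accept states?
Complement accept states = All states \ Original accept states
= {A, B, C, D} \ {A}
{B, C, D}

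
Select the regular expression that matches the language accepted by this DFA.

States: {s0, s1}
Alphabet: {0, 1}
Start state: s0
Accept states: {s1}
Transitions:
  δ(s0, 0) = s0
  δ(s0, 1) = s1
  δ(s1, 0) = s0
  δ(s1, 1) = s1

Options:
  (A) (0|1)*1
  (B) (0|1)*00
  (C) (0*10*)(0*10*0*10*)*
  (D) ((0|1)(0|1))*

Check each option against the DFA on short strings; one disagreement eliminates an option:
  (A) (0|1)*1: agrees with the DFA on every string of length ≤ 6
  (B) (0|1)*00: on '1' the DFA goes s0 → s1 and accepts (s1 ∈ Accept), but the regex does not match it → eliminate
  (C) (0*10*)(0*10*0*10*)*: on '10' the DFA goes s0 → s1 → s0 and rejects (s0 ∉ Accept), but the regex matches it → eliminate
  (D) ((0|1)(0|1))*: on ε the DFA stays in s0 and rejects (s0 ∉ Accept), but the regex matches it → eliminate
Only (A) is consistent with the DFA.
(A) (0|1)*1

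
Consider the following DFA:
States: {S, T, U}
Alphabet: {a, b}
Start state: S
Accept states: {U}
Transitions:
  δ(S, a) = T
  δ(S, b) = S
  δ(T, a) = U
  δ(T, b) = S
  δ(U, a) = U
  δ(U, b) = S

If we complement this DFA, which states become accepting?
Complement accept states = All states \ Original accept states
= {S, T, U} \ {U}
{S, T}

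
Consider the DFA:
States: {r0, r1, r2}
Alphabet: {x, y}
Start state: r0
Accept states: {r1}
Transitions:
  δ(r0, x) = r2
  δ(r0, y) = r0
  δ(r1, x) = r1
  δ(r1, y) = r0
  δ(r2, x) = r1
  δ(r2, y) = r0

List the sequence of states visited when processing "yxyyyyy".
read 'y': r0 → r0
  read 'x': r0 → r2
  read 'y': r2 → r0
  read 'y': r0 → r0
  read 'y': r0 → r0
  read 'y': r0 → r0
  read 'y': r0 → r0
r0 -> r0 -> r2 -> r0 -> r0 -> r0 -> r0 -> r0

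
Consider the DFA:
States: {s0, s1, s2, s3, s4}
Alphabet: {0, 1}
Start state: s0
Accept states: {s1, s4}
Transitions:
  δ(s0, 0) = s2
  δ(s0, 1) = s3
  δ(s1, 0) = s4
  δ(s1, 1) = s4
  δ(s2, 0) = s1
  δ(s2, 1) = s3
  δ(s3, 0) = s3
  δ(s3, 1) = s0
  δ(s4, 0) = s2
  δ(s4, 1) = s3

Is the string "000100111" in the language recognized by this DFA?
Processing string "000100111":
  s0 --0--> s2
  s2 --0--> s1
  s1 --0--> s4
  s4 --1--> s3
  s3 --0--> s3
  s3 --0--> s3
  s3 --1--> s0
  s0 --1--> s3
  s3 --1--> s0
Final state: s0
Accept states: {s1, s4}
No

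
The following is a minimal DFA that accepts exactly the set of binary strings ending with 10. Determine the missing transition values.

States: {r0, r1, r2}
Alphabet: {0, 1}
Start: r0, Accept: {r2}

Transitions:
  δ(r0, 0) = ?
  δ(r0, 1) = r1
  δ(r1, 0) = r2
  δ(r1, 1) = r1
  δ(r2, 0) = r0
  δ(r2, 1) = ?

From the language and accept set, identify what each state tracks — r0: no suffix match; r1: one trailing 1; r2: suffix is 10.
Each missing δ(q, a) is the state matching the new tracked value after reading a.
δ(r0, 0) = r0; δ(r2, 1) = r1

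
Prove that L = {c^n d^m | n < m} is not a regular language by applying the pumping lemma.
Assume L is regular with pumping length p. Idea: pumping up the c-block makes the c-count reach the d-count.
Choose s = c^p d^(p+1) ∈ L. By the pumping lemma, s = xyz with |xy| ≤ p, |y| > 0, so y = c^k with k ≥ 1. Then xy²z = c^(p+k) d^(p+1). Since p+k ≥ p+1, the number of c's is no longer strictly less than the number of d's, so xy²z ∉ L.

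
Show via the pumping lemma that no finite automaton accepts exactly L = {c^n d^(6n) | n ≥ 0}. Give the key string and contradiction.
Assume L is regular with pumping length p. Idea: pumping the c-block breaks the 1:6 ratio.
Choose s = c^p d^(6p) (length 7p ≥ p). By the pumping lemma, s = xyz with |xy| ≤ p, |y| > 0, so y = c^k with k ≥ 1. Then xy²z = c^(p+k) d^(6p). For this to be in L we would need 6p = 6(p+k), i.e. 6k = 0, contradicting k ≥ 1. So xy²z ∉ L.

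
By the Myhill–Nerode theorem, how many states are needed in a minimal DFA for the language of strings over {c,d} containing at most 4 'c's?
By Myhill–Nerode, count the distinguishable equivalence classes: 6 classes — having seen 0, 1, …, 4, or >4 copies of 'c'; counts 0 through 4 are accepting and >4 is dead.
6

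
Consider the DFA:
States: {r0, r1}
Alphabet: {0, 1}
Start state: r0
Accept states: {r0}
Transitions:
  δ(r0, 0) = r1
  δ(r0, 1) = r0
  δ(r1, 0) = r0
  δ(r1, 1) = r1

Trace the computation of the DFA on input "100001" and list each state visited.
read '1': r0 → r0
  read '0': r0 → r1
  read '0': r1 → r0
  read '0': r0 → r1
  read '0': r1 → r0
  read '1': r0 → r0
r0 -> r0 -> r1 -> r0 -> r1 -> r0 -> r0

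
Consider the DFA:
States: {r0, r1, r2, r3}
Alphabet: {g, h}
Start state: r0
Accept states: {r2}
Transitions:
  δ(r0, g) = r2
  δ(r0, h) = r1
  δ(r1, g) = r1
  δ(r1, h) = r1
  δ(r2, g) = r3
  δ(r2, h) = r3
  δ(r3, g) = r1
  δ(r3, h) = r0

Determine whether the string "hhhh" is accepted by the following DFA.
Processing string "hhhh":
  r0 --h--> r1
  r1 --h--> r1
  r1 --h--> r1
  r1 --h--> r1
Final state: r1
Accept states: {r2}
No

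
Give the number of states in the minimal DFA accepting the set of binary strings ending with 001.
By Myhill–Nerode, count the distinguishable equivalence classes: 4 classes — one per longest suffix of the input that is a prefix of '001' (lengths 0 through 3); only the length-3 class is accepting.
4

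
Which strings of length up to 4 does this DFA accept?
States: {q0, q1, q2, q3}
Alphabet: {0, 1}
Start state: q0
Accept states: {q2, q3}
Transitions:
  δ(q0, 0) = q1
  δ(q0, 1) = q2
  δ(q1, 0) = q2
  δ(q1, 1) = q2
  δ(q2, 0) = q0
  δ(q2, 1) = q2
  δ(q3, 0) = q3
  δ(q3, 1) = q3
1, 00, 01, 11, 001, 011, 101, 111, 0001, 0011, 0101, 0111, 1000, 1001, 1011, 1101, 1111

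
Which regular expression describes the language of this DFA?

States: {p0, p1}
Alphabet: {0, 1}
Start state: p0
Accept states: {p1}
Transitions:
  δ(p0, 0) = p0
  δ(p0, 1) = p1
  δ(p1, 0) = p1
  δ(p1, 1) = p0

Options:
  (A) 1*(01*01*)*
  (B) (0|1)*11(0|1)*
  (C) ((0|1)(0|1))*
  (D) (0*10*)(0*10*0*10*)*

Check each option against the DFA on short strings; one disagreement eliminates an option:
  (A) 1*(01*01*)*: on ε the DFA stays in p0 and rejects (p0 ∉ Accept), but the regex matches it → eliminate
  (B) (0|1)*11(0|1)*: on '1' the DFA goes p0 → p1 and accepts (p1 ∈ Accept), but the regex does not match it → eliminate
  (C) ((0|1)(0|1))*: on ε the DFA stays in p0 and rejects (p0 ∉ Accept), but the regex matches it → eliminate
  (D) (0*10*)(0*10*0*10*)*: agrees with the DFA on every string of length ≤ 6
Only (D) is consistent with the DFA.
(D) (0*10*)(0*10*0*10*)*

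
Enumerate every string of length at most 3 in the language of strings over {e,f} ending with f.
f, ef, ff, eef, eff, fef, fff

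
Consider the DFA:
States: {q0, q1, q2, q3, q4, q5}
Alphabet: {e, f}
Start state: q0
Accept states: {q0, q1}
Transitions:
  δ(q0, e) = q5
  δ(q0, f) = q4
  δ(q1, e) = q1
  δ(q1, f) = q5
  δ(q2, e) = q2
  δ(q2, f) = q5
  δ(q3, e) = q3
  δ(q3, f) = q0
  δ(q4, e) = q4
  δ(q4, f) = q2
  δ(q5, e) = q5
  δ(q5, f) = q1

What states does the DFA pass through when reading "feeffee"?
read 'f': q0 → q4
  read 'e': q4 → q4
  read 'e': q4 → q4
  read 'f': q4 → q2
  read 'f': q2 → q5
  read 'e': q5 → q5
  read 'e': q5 → q5
q0 -> q4 -> q4 -> q4 -> q2 -> q5 -> q5 -> q5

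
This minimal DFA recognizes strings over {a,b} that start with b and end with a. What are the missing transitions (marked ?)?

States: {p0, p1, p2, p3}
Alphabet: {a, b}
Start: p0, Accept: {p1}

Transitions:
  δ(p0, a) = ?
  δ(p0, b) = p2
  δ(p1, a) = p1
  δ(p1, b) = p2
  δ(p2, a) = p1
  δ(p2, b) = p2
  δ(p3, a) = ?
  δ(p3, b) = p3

From the language and accept set, identify what each state tracks — p0: no input read; p1: started with b, last symbol a; p2: started with b, last symbol b; p3: started with a (dead).
Each missing δ(q, a) is the state matching the new tracked value after reading a.
δ(p0, a) = p3; δ(p3, a) = p3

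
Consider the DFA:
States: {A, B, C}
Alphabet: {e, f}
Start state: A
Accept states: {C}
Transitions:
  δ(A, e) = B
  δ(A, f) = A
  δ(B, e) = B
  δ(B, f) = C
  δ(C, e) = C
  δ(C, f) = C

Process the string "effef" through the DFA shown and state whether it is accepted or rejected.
Processing string "effef":
  A --e--> B
  B --f--> C
  C --f--> C
  C --e--> C
  C --f--> C
Final state: C
Accept states: {C}
Yes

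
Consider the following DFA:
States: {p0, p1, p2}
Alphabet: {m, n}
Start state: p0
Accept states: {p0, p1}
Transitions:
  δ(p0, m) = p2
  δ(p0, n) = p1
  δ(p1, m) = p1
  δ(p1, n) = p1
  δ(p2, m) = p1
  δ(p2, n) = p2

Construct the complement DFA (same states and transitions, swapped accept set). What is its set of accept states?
Complement accept states = All states \ Original accept states
= {p0, p1, p2} \ {p0, p1}
{p2}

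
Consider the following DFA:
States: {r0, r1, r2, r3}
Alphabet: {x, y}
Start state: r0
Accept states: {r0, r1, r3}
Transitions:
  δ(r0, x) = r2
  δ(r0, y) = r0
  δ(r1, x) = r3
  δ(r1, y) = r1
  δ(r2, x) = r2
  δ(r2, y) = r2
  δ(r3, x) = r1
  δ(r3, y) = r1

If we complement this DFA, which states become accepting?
Complement accept states = All states \ Original accept states
= {r0, r1, r2, r3} \ {r0, r1, r3}
{r2}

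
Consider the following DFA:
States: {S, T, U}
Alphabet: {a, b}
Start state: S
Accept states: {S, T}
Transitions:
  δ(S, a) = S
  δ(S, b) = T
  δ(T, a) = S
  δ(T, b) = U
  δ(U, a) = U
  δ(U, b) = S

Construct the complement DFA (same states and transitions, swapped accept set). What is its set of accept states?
Complement accept states = All states \ Original accept states
= {S, T, U} \ {S, T}
{U}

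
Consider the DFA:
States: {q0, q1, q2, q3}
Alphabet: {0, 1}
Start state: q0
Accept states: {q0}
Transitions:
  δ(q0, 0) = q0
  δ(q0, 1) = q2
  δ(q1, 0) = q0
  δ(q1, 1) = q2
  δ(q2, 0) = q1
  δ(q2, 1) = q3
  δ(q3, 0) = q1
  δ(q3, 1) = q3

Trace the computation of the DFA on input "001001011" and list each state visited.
read '0': q0 → q0
  read '0': q0 → q0
  read '1': q0 → q2
  read '0': q2 → q1
  read '0': q1 → q0
  read '1': q0 → q2
  read '0': q2 → q1
  read '1': q1 → q2
  read '1': q2 → q3
q0 -> q0 -> q0 -> q2 -> q1 -> q0 -> q2 -> q1 -> q2 -> q3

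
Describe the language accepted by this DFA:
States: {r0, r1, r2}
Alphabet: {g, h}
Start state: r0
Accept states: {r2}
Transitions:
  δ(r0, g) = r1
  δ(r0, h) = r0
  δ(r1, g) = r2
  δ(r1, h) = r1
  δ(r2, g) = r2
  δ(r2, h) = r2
Testing a few strings:
  'ghg' → accept
  'ghhg' → accept
  'hggh' → accept
  'h' → reject
State roles: r0=zero g's seen; r1=one g seen; r2=≥ two g's seen
All strings over {g,h} containing at least two g's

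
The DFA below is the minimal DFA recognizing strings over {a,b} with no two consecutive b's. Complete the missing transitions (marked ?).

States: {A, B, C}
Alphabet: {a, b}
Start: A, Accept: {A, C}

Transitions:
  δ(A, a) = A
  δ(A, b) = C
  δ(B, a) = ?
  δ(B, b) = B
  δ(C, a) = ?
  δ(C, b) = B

From the language and accept set, identify what each state tracks — A: last symbol not b (ok); B: saw bb (dead); C: last symbol b (ok).
Each missing δ(q, a) is the state matching the new tracked value after reading a.
δ(B, a) = B; δ(C, a) = A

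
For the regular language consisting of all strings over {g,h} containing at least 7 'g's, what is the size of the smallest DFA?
By Myhill–Nerode, count the distinguishable equivalence classes: 8 classes — having seen 0, 1, …, 6, or ≥7 copies of 'g'; any two classes i < j (j ≤ 7) are distinguished by the string g^(7−j), which takes class j to 7 copies (accepted) but leaves class i below 7 (rejected).
8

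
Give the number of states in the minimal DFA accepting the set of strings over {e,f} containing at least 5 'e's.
By Myhill–Nerode, count the distinguishable equivalence classes: 6 classes — having seen 0, 1, …, 4, or ≥5 copies of 'e'; any two classes i < j (j ≤ 5) are distinguished by the string e^(5−j), which takes class j to 5 copies (accepted) but leaves class i below 5 (rejected).
6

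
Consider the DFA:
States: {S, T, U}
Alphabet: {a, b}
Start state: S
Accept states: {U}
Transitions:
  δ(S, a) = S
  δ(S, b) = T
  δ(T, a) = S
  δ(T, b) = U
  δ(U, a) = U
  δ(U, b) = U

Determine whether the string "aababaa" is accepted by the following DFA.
Processing string "aababaa":
  S --a--> S
  S --a--> S
  S --b--> T
  T --a--> S
  S --b--> T
  T --a--> S
  S --a--> S
Final state: S
Accept states: {U}
No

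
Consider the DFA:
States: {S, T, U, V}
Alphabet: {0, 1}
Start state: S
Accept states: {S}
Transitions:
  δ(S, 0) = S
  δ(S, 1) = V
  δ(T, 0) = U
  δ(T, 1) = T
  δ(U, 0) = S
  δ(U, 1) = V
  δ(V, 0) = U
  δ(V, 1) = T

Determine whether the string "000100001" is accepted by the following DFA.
Processing string "000100001":
  S --0--> S
  S --0--> S
  S --0--> S
  S --1--> V
  V --0--> U
  U --0--> S
  S --0--> S
  S --0--> S
  S --1--> V
Final state: V
Accept states: {S}
No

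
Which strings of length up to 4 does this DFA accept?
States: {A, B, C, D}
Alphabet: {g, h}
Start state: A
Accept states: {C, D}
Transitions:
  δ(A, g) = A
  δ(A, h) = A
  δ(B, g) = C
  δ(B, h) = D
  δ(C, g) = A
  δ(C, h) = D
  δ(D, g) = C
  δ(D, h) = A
None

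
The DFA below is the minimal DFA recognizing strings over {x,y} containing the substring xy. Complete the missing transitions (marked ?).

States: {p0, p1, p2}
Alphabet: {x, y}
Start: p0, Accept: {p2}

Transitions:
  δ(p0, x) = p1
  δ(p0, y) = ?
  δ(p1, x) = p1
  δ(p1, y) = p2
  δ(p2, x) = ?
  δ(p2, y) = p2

From the language and accept set, identify what each state tracks — p0: no x seen yet; p1: seen a x, waiting for y; p2: substring xy seen.
Each missing δ(q, a) is the state matching the new tracked value after reading a.
δ(p0, y) = p0; δ(p2, x) = p2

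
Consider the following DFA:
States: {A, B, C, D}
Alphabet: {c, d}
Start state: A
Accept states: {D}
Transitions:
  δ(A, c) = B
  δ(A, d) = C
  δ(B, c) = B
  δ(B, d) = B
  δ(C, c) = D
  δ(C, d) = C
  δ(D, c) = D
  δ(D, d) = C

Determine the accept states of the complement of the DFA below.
Complement accept states = All states \ Original accept states
= {A, B, C, D} \ {D}
{A, B, C}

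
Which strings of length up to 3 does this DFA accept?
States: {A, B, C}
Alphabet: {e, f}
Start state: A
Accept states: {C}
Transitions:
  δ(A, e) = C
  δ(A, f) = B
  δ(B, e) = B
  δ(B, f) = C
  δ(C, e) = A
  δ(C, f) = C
e, ef, ff, eee, eff, fef, fff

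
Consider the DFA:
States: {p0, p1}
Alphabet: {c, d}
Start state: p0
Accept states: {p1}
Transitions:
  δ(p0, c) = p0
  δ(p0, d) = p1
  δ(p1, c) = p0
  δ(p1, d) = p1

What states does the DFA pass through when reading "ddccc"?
read 'd': p0 → p1
  read 'd': p1 → p1
  read 'c': p1 → p0
  read 'c': p0 → p0
  read 'c': p0 → p0
p0 -> p1 -> p1 -> p0 -> p0 -> p0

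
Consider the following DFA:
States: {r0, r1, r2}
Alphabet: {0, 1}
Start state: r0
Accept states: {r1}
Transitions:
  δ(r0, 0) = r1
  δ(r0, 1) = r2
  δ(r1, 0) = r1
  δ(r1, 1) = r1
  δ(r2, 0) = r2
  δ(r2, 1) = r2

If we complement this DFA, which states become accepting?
Complement accept states = All states \ Original accept states
= {r0, r1, r2} \ {r1}
{r0, r2}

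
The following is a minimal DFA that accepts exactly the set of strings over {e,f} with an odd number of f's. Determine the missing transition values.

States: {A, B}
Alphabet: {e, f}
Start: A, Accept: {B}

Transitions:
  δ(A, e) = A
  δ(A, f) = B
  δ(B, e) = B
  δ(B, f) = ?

From the language and accept set, identify what each state tracks — A: even number of f's so far; B: odd number of f's so far.
Each missing δ(q, a) is the state matching the new tracked value after reading a.
δ(B, f) = A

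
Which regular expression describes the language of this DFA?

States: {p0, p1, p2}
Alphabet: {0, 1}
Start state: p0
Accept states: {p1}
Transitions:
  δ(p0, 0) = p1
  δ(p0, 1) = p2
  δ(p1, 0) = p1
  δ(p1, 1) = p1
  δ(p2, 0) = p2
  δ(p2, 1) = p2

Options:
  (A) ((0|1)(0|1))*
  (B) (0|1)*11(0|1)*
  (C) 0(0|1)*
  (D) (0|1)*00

Check each option against the DFA on short strings; one disagreement eliminates an option:
  (A) ((0|1)(0|1))*: on ε the DFA stays in p0 and rejects (p0 ∉ Accept), but the regex matches it → eliminate
  (B) (0|1)*11(0|1)*: on '0' the DFA goes p0 → p1 and accepts (p1 ∈ Accept), but the regex does not match it → eliminate
  (C) 0(0|1)*: agrees with the DFA on every string of length ≤ 6
  (D) (0|1)*00: on '0' the DFA goes p0 → p1 and accepts (p1 ∈ Accept), but the regex does not match it → eliminate
Only (C) is consistent with the DFA.
(C) 0(0|1)*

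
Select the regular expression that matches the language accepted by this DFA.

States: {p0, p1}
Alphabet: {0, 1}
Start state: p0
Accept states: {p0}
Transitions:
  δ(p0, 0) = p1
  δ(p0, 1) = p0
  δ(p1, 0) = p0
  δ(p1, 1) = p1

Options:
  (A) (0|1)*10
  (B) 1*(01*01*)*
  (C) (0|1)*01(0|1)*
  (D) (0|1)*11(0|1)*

Check each option against the DFA on short strings; one disagreement eliminates an option:
  (A) (0|1)*10: on ε the DFA stays in p0 and accepts (p0 ∈ Accept), but the regex does not match it → eliminate
  (B) 1*(01*01*)*: agrees with the DFA on every string of length ≤ 6
  (C) (0|1)*01(0|1)*: on ε the DFA stays in p0 and accepts (p0 ∈ Accept), but the regex does not match it → eliminate
  (D) (0|1)*11(0|1)*: on ε the DFA stays in p0 and accepts (p0 ∈ Accept), but the regex does not match it → eliminate
Only (B) is consistent with the DFA.
(B) 1*(01*01*)*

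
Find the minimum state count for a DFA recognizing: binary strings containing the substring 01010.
By Myhill–Nerode, count the distinguishable equivalence classes: 6 classes — one per longest suffix of the input that is a prefix of '01010' (lengths 0 through 4), plus an absorbing 'already seen 01010' class.
6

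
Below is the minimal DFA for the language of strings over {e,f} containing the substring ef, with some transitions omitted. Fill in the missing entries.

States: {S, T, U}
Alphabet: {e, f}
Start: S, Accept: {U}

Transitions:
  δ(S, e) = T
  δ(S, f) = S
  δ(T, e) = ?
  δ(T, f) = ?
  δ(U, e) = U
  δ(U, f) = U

From the language and accept set, identify what each state tracks — S: no e seen yet; T: seen a e, waiting for f; U: substring ef seen.
Each missing δ(q, a) is the state matching the new tracked value after reading a.
δ(T, e) = T; δ(T, f) = U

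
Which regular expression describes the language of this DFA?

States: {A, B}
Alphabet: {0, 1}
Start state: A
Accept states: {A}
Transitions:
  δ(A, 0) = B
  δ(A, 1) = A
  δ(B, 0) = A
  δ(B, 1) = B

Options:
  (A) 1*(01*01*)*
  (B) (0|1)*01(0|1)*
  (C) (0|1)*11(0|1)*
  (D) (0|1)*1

Check each option against the DFA on short strings; one disagreement eliminates an option:
  (A) 1*(01*01*)*: agrees with the DFA on every string of length ≤ 6
  (B) (0|1)*01(0|1)*: on ε the DFA stays in A and accepts (A ∈ Accept), but the regex does not match it → eliminate
  (C) (0|1)*11(0|1)*: on ε the DFA stays in A and accepts (A ∈ Accept), but the regex does not match it → eliminate
  (D) (0|1)*1: on ε the DFA stays in A and accepts (A ∈ Accept), but the regex does not match it → eliminate
Only (A) is consistent with the DFA.
(A) 1*(01*01*)*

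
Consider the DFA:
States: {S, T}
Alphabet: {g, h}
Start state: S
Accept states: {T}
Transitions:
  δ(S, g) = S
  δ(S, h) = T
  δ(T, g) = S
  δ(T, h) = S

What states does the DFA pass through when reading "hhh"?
read 'h': S → T
  read 'h': T → S
  read 'h': S → T
S -> T -> S -> T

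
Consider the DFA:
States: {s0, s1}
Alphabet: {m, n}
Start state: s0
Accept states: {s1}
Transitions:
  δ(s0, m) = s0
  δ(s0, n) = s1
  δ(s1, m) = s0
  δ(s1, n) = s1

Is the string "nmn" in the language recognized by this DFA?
Processing string "nmn":
  s0 --n--> s1
  s1 --m--> s0
  s0 --n--> s1
Final state: s1
Accept states: {s1}
Yes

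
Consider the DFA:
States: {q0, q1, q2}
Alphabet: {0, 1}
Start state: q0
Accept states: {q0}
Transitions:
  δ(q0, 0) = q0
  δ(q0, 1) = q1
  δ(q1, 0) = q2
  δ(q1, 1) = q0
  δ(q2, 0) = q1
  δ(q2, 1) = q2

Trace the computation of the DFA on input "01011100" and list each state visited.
read '0': q0 → q0
  read '1': q0 → q1
  read '0': q1 → q2
  read '1': q2 → q2
  read '1': q2 → q2
  read '1': q2 → q2
  read '0': q2 → q1
  read '0': q1 → q2
q0 -> q0 -> q1 -> q2 -> q2 -> q2 -> q2 -> q1 -> q2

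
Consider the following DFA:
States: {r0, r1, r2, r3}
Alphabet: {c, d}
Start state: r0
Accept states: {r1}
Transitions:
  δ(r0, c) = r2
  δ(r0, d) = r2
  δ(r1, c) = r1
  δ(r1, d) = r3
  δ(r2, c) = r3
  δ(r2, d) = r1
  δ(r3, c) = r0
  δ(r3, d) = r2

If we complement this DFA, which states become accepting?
Complement accept states = All states \ Original accept states
= {r0, r1, r2, r3} \ {r1}
{r0, r2, r3}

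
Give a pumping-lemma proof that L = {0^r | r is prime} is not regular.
Assume L is regular with pumping length p. Idea: pumping by a suitable count produces a composite length.
Let q be a prime with q ≥ p and choose s = 0^q ∈ L. By the pumping lemma, s = xyz with |xy| ≤ p, |y| = k ≥ 1. Take i = q+1: |xy^(q+1)z| = q + q·k = q(1+k). Since q ≥ 2 and 1+k ≥ 2, q(1+k) is composite, so xy^(q+1)z ∉ L.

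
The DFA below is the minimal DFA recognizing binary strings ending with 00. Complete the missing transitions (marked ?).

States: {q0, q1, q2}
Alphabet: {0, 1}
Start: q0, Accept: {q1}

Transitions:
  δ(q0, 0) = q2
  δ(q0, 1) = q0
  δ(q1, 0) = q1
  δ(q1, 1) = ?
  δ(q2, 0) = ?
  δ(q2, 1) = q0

From the language and accept set, identify what each state tracks — q0: last symbol not 0; q1: two trailing 0's; q2: one trailing 0.
Each missing δ(q, a) is the state matching the new tracked value after reading a.
δ(q1, 1) = q0; δ(q2, 0) = q1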